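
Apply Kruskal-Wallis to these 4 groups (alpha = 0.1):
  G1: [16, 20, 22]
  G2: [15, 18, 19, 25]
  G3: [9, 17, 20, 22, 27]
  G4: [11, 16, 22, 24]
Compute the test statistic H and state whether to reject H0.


Step 1: Combine all N = 16 observations and assign midranks.
sorted (value, group, rank): (9,G3,1), (11,G4,2), (15,G2,3), (16,G1,4.5), (16,G4,4.5), (17,G3,6), (18,G2,7), (19,G2,8), (20,G1,9.5), (20,G3,9.5), (22,G1,12), (22,G3,12), (22,G4,12), (24,G4,14), (25,G2,15), (27,G3,16)
Step 2: Sum ranks within each group.
R_1 = 26 (n_1 = 3)
R_2 = 33 (n_2 = 4)
R_3 = 44.5 (n_3 = 5)
R_4 = 32.5 (n_4 = 4)
Step 3: H = 12/(N(N+1)) * sum(R_i^2/n_i) - 3(N+1)
     = 12/(16*17) * (26^2/3 + 33^2/4 + 44.5^2/5 + 32.5^2/4) - 3*17
     = 0.044118 * 1157.7 - 51
     = 0.074816.
Step 4: Ties present; correction factor C = 1 - 36/(16^3 - 16) = 0.991176. Corrected H = 0.074816 / 0.991176 = 0.075482.
Step 5: Under H0, H ~ chi^2(3); p-value = 0.994608.
Step 6: alpha = 0.1. fail to reject H0.

H = 0.0755, df = 3, p = 0.994608, fail to reject H0.


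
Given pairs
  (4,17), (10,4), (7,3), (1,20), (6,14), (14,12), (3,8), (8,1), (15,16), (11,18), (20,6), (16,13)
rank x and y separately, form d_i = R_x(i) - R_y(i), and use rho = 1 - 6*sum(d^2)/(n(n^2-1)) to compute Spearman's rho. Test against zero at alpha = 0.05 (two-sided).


Step 1: Rank x and y separately (midranks; no ties here).
rank(x): 4->3, 10->7, 7->5, 1->1, 6->4, 14->9, 3->2, 8->6, 15->10, 11->8, 20->12, 16->11
rank(y): 17->10, 4->3, 3->2, 20->12, 14->8, 12->6, 8->5, 1->1, 16->9, 18->11, 6->4, 13->7
Step 2: d_i = R_x(i) - R_y(i); compute d_i^2.
  (3-10)^2=49, (7-3)^2=16, (5-2)^2=9, (1-12)^2=121, (4-8)^2=16, (9-6)^2=9, (2-5)^2=9, (6-1)^2=25, (10-9)^2=1, (8-11)^2=9, (12-4)^2=64, (11-7)^2=16
sum(d^2) = 344.
Step 3: rho = 1 - 6*344 / (12*(12^2 - 1)) = 1 - 2064/1716 = -0.202797.
Step 4: Under H0, t = rho * sqrt((n-2)/(1-rho^2)) = -0.6549 ~ t(10).
Step 5: Two-sided p-value from the t-distribution with 10 df = 0.527302.
Step 6: alpha = 0.05. fail to reject H0.

rho = -0.2028, p = 0.527302, fail to reject H0 at alpha = 0.05.


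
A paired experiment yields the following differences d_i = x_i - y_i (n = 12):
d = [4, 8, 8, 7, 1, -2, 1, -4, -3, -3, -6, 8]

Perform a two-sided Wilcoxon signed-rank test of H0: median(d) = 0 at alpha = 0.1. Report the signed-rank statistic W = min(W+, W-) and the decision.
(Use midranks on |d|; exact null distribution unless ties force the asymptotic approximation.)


Step 1: Drop any zero differences (none here) and take |d_i|.
|d| = [4, 8, 8, 7, 1, 2, 1, 4, 3, 3, 6, 8]
Step 2: Midrank |d_i| (ties get averaged ranks).
ranks: |4|->6.5, |8|->11, |8|->11, |7|->9, |1|->1.5, |2|->3, |1|->1.5, |4|->6.5, |3|->4.5, |3|->4.5, |6|->8, |8|->11
Step 3: Attach original signs; sum ranks with positive sign and with negative sign.
W+ = 6.5 + 11 + 11 + 9 + 1.5 + 1.5 + 11 = 51.5
W- = 3 + 6.5 + 4.5 + 4.5 + 8 = 26.5
(Check: W+ + W- = 78 should equal n(n+1)/2 = 78.)
Step 4: Test statistic W = min(W+, W-) = 26.5.
Step 5: Ties in |d|, so use the tie-corrected normal approximation.
        E[W] = n(n+1)/4 = 12*13/4 = 39.
        Tie groups: |d|=1 (t=2), |d|=3 (t=2), |d|=4 (t=2), |d|=8 (t=3); sum(t^3 - t) = 42.
        Var[W] = n(n+1)(2n+1)/24 - sum(t^3-t)/48 = 3900/24 - 42/48 = 161.625.
        z = (W - E[W]) / sqrt(Var[W]) = (26.5 - 39) / 12.7132 = -0.9832.
        Two-sided p = 2*Phi(z) = 0.325494.
Step 6: alpha = 0.1. fail to reject H0.

W+ = 51.5, W- = 26.5, W = min = 26.5, p = 0.325494, fail to reject H0.


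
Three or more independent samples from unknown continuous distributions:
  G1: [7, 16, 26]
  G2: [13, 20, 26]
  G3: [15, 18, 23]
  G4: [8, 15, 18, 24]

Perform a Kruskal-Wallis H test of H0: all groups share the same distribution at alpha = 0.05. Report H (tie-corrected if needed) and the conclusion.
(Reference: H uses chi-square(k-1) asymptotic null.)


Step 1: Combine all N = 13 observations and assign midranks.
sorted (value, group, rank): (7,G1,1), (8,G4,2), (13,G2,3), (15,G3,4.5), (15,G4,4.5), (16,G1,6), (18,G3,7.5), (18,G4,7.5), (20,G2,9), (23,G3,10), (24,G4,11), (26,G1,12.5), (26,G2,12.5)
Step 2: Sum ranks within each group.
R_1 = 19.5 (n_1 = 3)
R_2 = 24.5 (n_2 = 3)
R_3 = 22 (n_3 = 3)
R_4 = 25 (n_4 = 4)
Step 3: H = 12/(N(N+1)) * sum(R_i^2/n_i) - 3(N+1)
     = 12/(13*14) * (19.5^2/3 + 24.5^2/3 + 22^2/3 + 25^2/4) - 3*14
     = 0.065934 * 644.417 - 42
     = 0.489011.
Step 4: Ties present; correction factor C = 1 - 18/(13^3 - 13) = 0.991758. Corrected H = 0.489011 / 0.991758 = 0.493075.
Step 5: Under H0, H ~ chi^2(3); p-value = 0.920410.
Step 6: alpha = 0.05. fail to reject H0.

H = 0.4931, df = 3, p = 0.920410, fail to reject H0.


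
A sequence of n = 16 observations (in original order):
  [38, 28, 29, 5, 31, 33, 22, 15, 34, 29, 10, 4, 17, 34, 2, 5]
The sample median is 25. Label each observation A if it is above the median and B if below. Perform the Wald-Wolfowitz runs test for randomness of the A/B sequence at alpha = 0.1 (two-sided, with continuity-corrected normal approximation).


Step 1: Compute median = 25; label A = above, B = below.
Labels in order: AAABAABBAABBBABB  (n_A = 8, n_B = 8)
Step 2: Count runs R = 8.
Step 3: Under H0 (random ordering), E[R] = 2*n_A*n_B/(n_A+n_B) + 1 = 2*8*8/16 + 1 = 9.0000.
        Var[R] = 2*n_A*n_B*(2*n_A*n_B - n_A - n_B) / ((n_A+n_B)^2 * (n_A+n_B-1)) = 14336/3840 = 3.7333.
        SD[R] = 1.9322.
Step 4: Continuity-corrected z = (R + 0.5 - E[R]) / SD[R] = (8 + 0.5 - 9.0000) / 1.9322 = -0.2588.
Step 5: Two-sided p-value via normal approximation = 2*(1 - Phi(|z|)) = 0.795809.
Step 6: alpha = 0.1. fail to reject H0.

R = 8, z = -0.2588, p = 0.795809, fail to reject H0.


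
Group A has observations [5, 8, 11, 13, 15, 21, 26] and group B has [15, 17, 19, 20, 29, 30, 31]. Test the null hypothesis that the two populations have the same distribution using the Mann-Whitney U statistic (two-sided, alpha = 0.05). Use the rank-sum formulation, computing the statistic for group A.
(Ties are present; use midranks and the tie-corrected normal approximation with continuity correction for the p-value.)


Step 1: Combine and sort all 14 observations; assign midranks.
sorted (value, group): (5,X), (8,X), (11,X), (13,X), (15,X), (15,Y), (17,Y), (19,Y), (20,Y), (21,X), (26,X), (29,Y), (30,Y), (31,Y)
ranks: 5->1, 8->2, 11->3, 13->4, 15->5.5, 15->5.5, 17->7, 19->8, 20->9, 21->10, 26->11, 29->12, 30->13, 31->14
Step 2: Rank sum for X: R1 = 1 + 2 + 3 + 4 + 5.5 + 10 + 11 = 36.5.
Step 3: U_X = R1 - n1(n1+1)/2 = 36.5 - 7*8/2 = 36.5 - 28 = 8.5.
       U_Y = n1*n2 - U_X = 49 - 8.5 = 40.5.
Step 4: Ties are present, so use the tie-corrected normal approximation (with continuity correction) for the p-value.
Step 5: p-value = 0.047401; compare to alpha = 0.05. reject H0.

U_X = 8.5, p = 0.047401, reject H0 at alpha = 0.05.


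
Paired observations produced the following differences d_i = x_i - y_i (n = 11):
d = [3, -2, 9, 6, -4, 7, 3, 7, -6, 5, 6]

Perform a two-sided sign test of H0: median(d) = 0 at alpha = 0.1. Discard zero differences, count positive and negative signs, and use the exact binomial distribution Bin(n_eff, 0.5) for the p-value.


Step 1: Discard zero differences. Original n = 11; n_eff = number of nonzero differences = 11.
Nonzero differences (with sign): +3, -2, +9, +6, -4, +7, +3, +7, -6, +5, +6
Step 2: Count signs: positive = 8, negative = 3.
Step 3: Under H0: P(positive) = 0.5, so the number of positives S ~ Bin(11, 0.5).
Step 4: Two-sided exact p-value = sum of Bin(11,0.5) probabilities at or below the observed probability = 0.226562.
Step 5: alpha = 0.1. fail to reject H0.

n_eff = 11, pos = 8, neg = 3, p = 0.226562, fail to reject H0.


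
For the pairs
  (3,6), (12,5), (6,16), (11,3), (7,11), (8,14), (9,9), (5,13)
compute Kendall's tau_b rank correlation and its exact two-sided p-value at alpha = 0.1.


Step 1: Enumerate the 28 unordered pairs (i,j) with i<j and classify each by sign(x_j-x_i) * sign(y_j-y_i).
  (1,2):dx=+9,dy=-1->D; (1,3):dx=+3,dy=+10->C; (1,4):dx=+8,dy=-3->D; (1,5):dx=+4,dy=+5->C
  (1,6):dx=+5,dy=+8->C; (1,7):dx=+6,dy=+3->C; (1,8):dx=+2,dy=+7->C; (2,3):dx=-6,dy=+11->D
  (2,4):dx=-1,dy=-2->C; (2,5):dx=-5,dy=+6->D; (2,6):dx=-4,dy=+9->D; (2,7):dx=-3,dy=+4->D
  (2,8):dx=-7,dy=+8->D; (3,4):dx=+5,dy=-13->D; (3,5):dx=+1,dy=-5->D; (3,6):dx=+2,dy=-2->D
  (3,7):dx=+3,dy=-7->D; (3,8):dx=-1,dy=-3->C; (4,5):dx=-4,dy=+8->D; (4,6):dx=-3,dy=+11->D
  (4,7):dx=-2,dy=+6->D; (4,8):dx=-6,dy=+10->D; (5,6):dx=+1,dy=+3->C; (5,7):dx=+2,dy=-2->D
  (5,8):dx=-2,dy=+2->D; (6,7):dx=+1,dy=-5->D; (6,8):dx=-3,dy=-1->C; (7,8):dx=-4,dy=+4->D
Step 2: C = 9, D = 19, total pairs = 28.
Step 3: tau = (C - D)/(n(n-1)/2) = (9 - 19)/28 = -0.357143.
Step 4: Exact two-sided p-value (enumerate n! = 40320 permutations of y under H0): p = 0.275099.
Step 5: alpha = 0.1. fail to reject H0.

tau_b = -0.3571 (C=9, D=19), p = 0.275099, fail to reject H0.


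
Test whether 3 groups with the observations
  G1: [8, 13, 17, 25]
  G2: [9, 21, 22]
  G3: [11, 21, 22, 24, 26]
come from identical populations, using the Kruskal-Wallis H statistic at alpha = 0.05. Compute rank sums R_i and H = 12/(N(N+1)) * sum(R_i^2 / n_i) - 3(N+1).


Step 1: Combine all N = 12 observations and assign midranks.
sorted (value, group, rank): (8,G1,1), (9,G2,2), (11,G3,3), (13,G1,4), (17,G1,5), (21,G2,6.5), (21,G3,6.5), (22,G2,8.5), (22,G3,8.5), (24,G3,10), (25,G1,11), (26,G3,12)
Step 2: Sum ranks within each group.
R_1 = 21 (n_1 = 4)
R_2 = 17 (n_2 = 3)
R_3 = 40 (n_3 = 5)
Step 3: H = 12/(N(N+1)) * sum(R_i^2/n_i) - 3(N+1)
     = 12/(12*13) * (21^2/4 + 17^2/3 + 40^2/5) - 3*13
     = 0.076923 * 526.583 - 39
     = 1.506410.
Step 4: Ties present; correction factor C = 1 - 12/(12^3 - 12) = 0.993007. Corrected H = 1.506410 / 0.993007 = 1.517019.
Step 5: Under H0, H ~ chi^2(2); p-value = 0.468364.
Step 6: alpha = 0.05. fail to reject H0.

H = 1.5170, df = 2, p = 0.468364, fail to reject H0.


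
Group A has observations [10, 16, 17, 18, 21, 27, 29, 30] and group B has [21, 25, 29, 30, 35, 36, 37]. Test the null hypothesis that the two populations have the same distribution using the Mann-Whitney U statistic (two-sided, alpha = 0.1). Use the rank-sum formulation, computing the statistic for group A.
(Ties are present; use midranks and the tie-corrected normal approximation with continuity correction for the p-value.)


Step 1: Combine and sort all 15 observations; assign midranks.
sorted (value, group): (10,X), (16,X), (17,X), (18,X), (21,X), (21,Y), (25,Y), (27,X), (29,X), (29,Y), (30,X), (30,Y), (35,Y), (36,Y), (37,Y)
ranks: 10->1, 16->2, 17->3, 18->4, 21->5.5, 21->5.5, 25->7, 27->8, 29->9.5, 29->9.5, 30->11.5, 30->11.5, 35->13, 36->14, 37->15
Step 2: Rank sum for X: R1 = 1 + 2 + 3 + 4 + 5.5 + 8 + 9.5 + 11.5 = 44.5.
Step 3: U_X = R1 - n1(n1+1)/2 = 44.5 - 8*9/2 = 44.5 - 36 = 8.5.
       U_Y = n1*n2 - U_X = 56 - 8.5 = 47.5.
Step 4: Ties are present, so use the tie-corrected normal approximation (with continuity correction) for the p-value.
Step 5: p-value = 0.027473; compare to alpha = 0.1. reject H0.

U_X = 8.5, p = 0.027473, reject H0 at alpha = 0.1.


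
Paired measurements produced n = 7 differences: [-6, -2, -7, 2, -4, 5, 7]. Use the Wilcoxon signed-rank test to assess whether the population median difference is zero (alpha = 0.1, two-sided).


Step 1: Drop any zero differences (none here) and take |d_i|.
|d| = [6, 2, 7, 2, 4, 5, 7]
Step 2: Midrank |d_i| (ties get averaged ranks).
ranks: |6|->5, |2|->1.5, |7|->6.5, |2|->1.5, |4|->3, |5|->4, |7|->6.5
Step 3: Attach original signs; sum ranks with positive sign and with negative sign.
W+ = 1.5 + 4 + 6.5 = 12
W- = 5 + 1.5 + 6.5 + 3 = 16
(Check: W+ + W- = 28 should equal n(n+1)/2 = 28.)
Step 4: Test statistic W = min(W+, W-) = 12.
Step 5: Ties in |d|, so use the tie-corrected normal approximation.
        E[W] = n(n+1)/4 = 7*8/4 = 14.
        Tie groups: |d|=2 (t=2), |d|=7 (t=2); sum(t^3 - t) = 12.
        Var[W] = n(n+1)(2n+1)/24 - sum(t^3-t)/48 = 840/24 - 12/48 = 34.75.
        z = (W - E[W]) / sqrt(Var[W]) = (12 - 14) / 5.8949 = -0.3393.
        Two-sided p = 2*Phi(z) = 0.734402.
Step 6: alpha = 0.1. fail to reject H0.

W+ = 12, W- = 16, W = min = 12, p = 0.734402, fail to reject H0.


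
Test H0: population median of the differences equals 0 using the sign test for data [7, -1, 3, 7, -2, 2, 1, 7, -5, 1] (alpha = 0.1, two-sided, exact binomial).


Step 1: Discard zero differences. Original n = 10; n_eff = number of nonzero differences = 10.
Nonzero differences (with sign): +7, -1, +3, +7, -2, +2, +1, +7, -5, +1
Step 2: Count signs: positive = 7, negative = 3.
Step 3: Under H0: P(positive) = 0.5, so the number of positives S ~ Bin(10, 0.5).
Step 4: Two-sided exact p-value = sum of Bin(10,0.5) probabilities at or below the observed probability = 0.343750.
Step 5: alpha = 0.1. fail to reject H0.

n_eff = 10, pos = 7, neg = 3, p = 0.343750, fail to reject H0.


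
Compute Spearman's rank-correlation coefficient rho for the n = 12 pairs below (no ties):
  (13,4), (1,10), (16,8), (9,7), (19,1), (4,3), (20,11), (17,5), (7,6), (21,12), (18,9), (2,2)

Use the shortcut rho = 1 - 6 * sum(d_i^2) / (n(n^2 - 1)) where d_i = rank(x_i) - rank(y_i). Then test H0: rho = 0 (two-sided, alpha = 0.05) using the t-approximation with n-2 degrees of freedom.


Step 1: Rank x and y separately (midranks; no ties here).
rank(x): 13->6, 1->1, 16->7, 9->5, 19->10, 4->3, 20->11, 17->8, 7->4, 21->12, 18->9, 2->2
rank(y): 4->4, 10->10, 8->8, 7->7, 1->1, 3->3, 11->11, 5->5, 6->6, 12->12, 9->9, 2->2
Step 2: d_i = R_x(i) - R_y(i); compute d_i^2.
  (6-4)^2=4, (1-10)^2=81, (7-8)^2=1, (5-7)^2=4, (10-1)^2=81, (3-3)^2=0, (11-11)^2=0, (8-5)^2=9, (4-6)^2=4, (12-12)^2=0, (9-9)^2=0, (2-2)^2=0
sum(d^2) = 184.
Step 3: rho = 1 - 6*184 / (12*(12^2 - 1)) = 1 - 1104/1716 = 0.356643.
Step 4: Under H0, t = rho * sqrt((n-2)/(1-rho^2)) = 1.2072 ~ t(10).
Step 5: Two-sided p-value from the t-distribution with 10 df = 0.255138.
Step 6: alpha = 0.05. fail to reject H0.

rho = 0.3566, p = 0.255138, fail to reject H0 at alpha = 0.05.


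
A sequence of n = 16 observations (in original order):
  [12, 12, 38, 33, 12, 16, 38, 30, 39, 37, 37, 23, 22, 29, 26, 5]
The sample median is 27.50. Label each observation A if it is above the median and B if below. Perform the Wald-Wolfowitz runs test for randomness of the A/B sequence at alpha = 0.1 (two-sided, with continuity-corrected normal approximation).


Step 1: Compute median = 27.50; label A = above, B = below.
Labels in order: BBAABBAAAAABBABB  (n_A = 8, n_B = 8)
Step 2: Count runs R = 7.
Step 3: Under H0 (random ordering), E[R] = 2*n_A*n_B/(n_A+n_B) + 1 = 2*8*8/16 + 1 = 9.0000.
        Var[R] = 2*n_A*n_B*(2*n_A*n_B - n_A - n_B) / ((n_A+n_B)^2 * (n_A+n_B-1)) = 14336/3840 = 3.7333.
        SD[R] = 1.9322.
Step 4: Continuity-corrected z = (R + 0.5 - E[R]) / SD[R] = (7 + 0.5 - 9.0000) / 1.9322 = -0.7763.
Step 5: Two-sided p-value via normal approximation = 2*(1 - Phi(|z|)) = 0.437558.
Step 6: alpha = 0.1. fail to reject H0.

R = 7, z = -0.7763, p = 0.437558, fail to reject H0.


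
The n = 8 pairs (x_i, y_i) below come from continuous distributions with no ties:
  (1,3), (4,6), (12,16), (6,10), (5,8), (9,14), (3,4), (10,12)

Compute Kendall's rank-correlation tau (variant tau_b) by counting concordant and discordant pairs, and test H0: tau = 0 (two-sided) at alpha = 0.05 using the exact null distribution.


Step 1: Enumerate the 28 unordered pairs (i,j) with i<j and classify each by sign(x_j-x_i) * sign(y_j-y_i).
  (1,2):dx=+3,dy=+3->C; (1,3):dx=+11,dy=+13->C; (1,4):dx=+5,dy=+7->C; (1,5):dx=+4,dy=+5->C
  (1,6):dx=+8,dy=+11->C; (1,7):dx=+2,dy=+1->C; (1,8):dx=+9,dy=+9->C; (2,3):dx=+8,dy=+10->C
  (2,4):dx=+2,dy=+4->C; (2,5):dx=+1,dy=+2->C; (2,6):dx=+5,dy=+8->C; (2,7):dx=-1,dy=-2->C
  (2,8):dx=+6,dy=+6->C; (3,4):dx=-6,dy=-6->C; (3,5):dx=-7,dy=-8->C; (3,6):dx=-3,dy=-2->C
  (3,7):dx=-9,dy=-12->C; (3,8):dx=-2,dy=-4->C; (4,5):dx=-1,dy=-2->C; (4,6):dx=+3,dy=+4->C
  (4,7):dx=-3,dy=-6->C; (4,8):dx=+4,dy=+2->C; (5,6):dx=+4,dy=+6->C; (5,7):dx=-2,dy=-4->C
  (5,8):dx=+5,dy=+4->C; (6,7):dx=-6,dy=-10->C; (6,8):dx=+1,dy=-2->D; (7,8):dx=+7,dy=+8->C
Step 2: C = 27, D = 1, total pairs = 28.
Step 3: tau = (C - D)/(n(n-1)/2) = (27 - 1)/28 = 0.928571.
Step 4: Exact two-sided p-value (enumerate n! = 40320 permutations of y under H0): p = 0.000397.
Step 5: alpha = 0.05. reject H0.

tau_b = 0.9286 (C=27, D=1), p = 0.000397, reject H0.


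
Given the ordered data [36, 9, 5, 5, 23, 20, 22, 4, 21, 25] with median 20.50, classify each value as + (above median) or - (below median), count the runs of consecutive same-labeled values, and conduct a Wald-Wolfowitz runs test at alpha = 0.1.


Step 1: Compute median = 20.50; label A = above, B = below.
Labels in order: ABBBABABAA  (n_A = 5, n_B = 5)
Step 2: Count runs R = 7.
Step 3: Under H0 (random ordering), E[R] = 2*n_A*n_B/(n_A+n_B) + 1 = 2*5*5/10 + 1 = 6.0000.
        Var[R] = 2*n_A*n_B*(2*n_A*n_B - n_A - n_B) / ((n_A+n_B)^2 * (n_A+n_B-1)) = 2000/900 = 2.2222.
        SD[R] = 1.4907.
Step 4: Continuity-corrected z = (R - 0.5 - E[R]) / SD[R] = (7 - 0.5 - 6.0000) / 1.4907 = 0.3354.
Step 5: Two-sided p-value via normal approximation = 2*(1 - Phi(|z|)) = 0.737316.
Step 6: alpha = 0.1. fail to reject H0.

R = 7, z = 0.3354, p = 0.737316, fail to reject H0.


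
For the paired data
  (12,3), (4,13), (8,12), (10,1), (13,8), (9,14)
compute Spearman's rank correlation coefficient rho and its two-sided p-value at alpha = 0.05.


Step 1: Rank x and y separately (midranks; no ties here).
rank(x): 12->5, 4->1, 8->2, 10->4, 13->6, 9->3
rank(y): 3->2, 13->5, 12->4, 1->1, 8->3, 14->6
Step 2: d_i = R_x(i) - R_y(i); compute d_i^2.
  (5-2)^2=9, (1-5)^2=16, (2-4)^2=4, (4-1)^2=9, (6-3)^2=9, (3-6)^2=9
sum(d^2) = 56.
Step 3: rho = 1 - 6*56 / (6*(6^2 - 1)) = 1 - 336/210 = -0.600000.
Step 4: Under H0, t = rho * sqrt((n-2)/(1-rho^2)) = -1.5000 ~ t(4).
Step 5: Two-sided p-value from the t-distribution with 4 df = 0.208000.
Step 6: alpha = 0.05. fail to reject H0.

rho = -0.6000, p = 0.208000, fail to reject H0 at alpha = 0.05.


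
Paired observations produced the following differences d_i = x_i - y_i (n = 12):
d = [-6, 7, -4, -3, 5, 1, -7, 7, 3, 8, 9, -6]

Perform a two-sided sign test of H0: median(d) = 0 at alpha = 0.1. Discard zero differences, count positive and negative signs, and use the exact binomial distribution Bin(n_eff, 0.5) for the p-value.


Step 1: Discard zero differences. Original n = 12; n_eff = number of nonzero differences = 12.
Nonzero differences (with sign): -6, +7, -4, -3, +5, +1, -7, +7, +3, +8, +9, -6
Step 2: Count signs: positive = 7, negative = 5.
Step 3: Under H0: P(positive) = 0.5, so the number of positives S ~ Bin(12, 0.5).
Step 4: Two-sided exact p-value = sum of Bin(12,0.5) probabilities at or below the observed probability = 0.774414.
Step 5: alpha = 0.1. fail to reject H0.

n_eff = 12, pos = 7, neg = 5, p = 0.774414, fail to reject H0.


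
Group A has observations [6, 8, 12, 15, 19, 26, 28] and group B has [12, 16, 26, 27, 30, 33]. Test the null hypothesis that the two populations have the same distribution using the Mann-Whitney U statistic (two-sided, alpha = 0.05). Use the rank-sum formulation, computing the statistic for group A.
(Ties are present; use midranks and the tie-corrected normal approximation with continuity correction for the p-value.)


Step 1: Combine and sort all 13 observations; assign midranks.
sorted (value, group): (6,X), (8,X), (12,X), (12,Y), (15,X), (16,Y), (19,X), (26,X), (26,Y), (27,Y), (28,X), (30,Y), (33,Y)
ranks: 6->1, 8->2, 12->3.5, 12->3.5, 15->5, 16->6, 19->7, 26->8.5, 26->8.5, 27->10, 28->11, 30->12, 33->13
Step 2: Rank sum for X: R1 = 1 + 2 + 3.5 + 5 + 7 + 8.5 + 11 = 38.
Step 3: U_X = R1 - n1(n1+1)/2 = 38 - 7*8/2 = 38 - 28 = 10.
       U_Y = n1*n2 - U_X = 42 - 10 = 32.
Step 4: Ties are present, so use the tie-corrected normal approximation (with continuity correction) for the p-value.
Step 5: p-value = 0.132546; compare to alpha = 0.05. fail to reject H0.

U_X = 10, p = 0.132546, fail to reject H0 at alpha = 0.05.


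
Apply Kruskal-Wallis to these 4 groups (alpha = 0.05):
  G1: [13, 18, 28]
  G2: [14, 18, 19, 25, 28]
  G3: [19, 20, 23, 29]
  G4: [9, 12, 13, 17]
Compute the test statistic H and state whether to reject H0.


Step 1: Combine all N = 16 observations and assign midranks.
sorted (value, group, rank): (9,G4,1), (12,G4,2), (13,G1,3.5), (13,G4,3.5), (14,G2,5), (17,G4,6), (18,G1,7.5), (18,G2,7.5), (19,G2,9.5), (19,G3,9.5), (20,G3,11), (23,G3,12), (25,G2,13), (28,G1,14.5), (28,G2,14.5), (29,G3,16)
Step 2: Sum ranks within each group.
R_1 = 25.5 (n_1 = 3)
R_2 = 49.5 (n_2 = 5)
R_3 = 48.5 (n_3 = 4)
R_4 = 12.5 (n_4 = 4)
Step 3: H = 12/(N(N+1)) * sum(R_i^2/n_i) - 3(N+1)
     = 12/(16*17) * (25.5^2/3 + 49.5^2/5 + 48.5^2/4 + 12.5^2/4) - 3*17
     = 0.044118 * 1333.92 - 51
     = 7.849632.
Step 4: Ties present; correction factor C = 1 - 24/(16^3 - 16) = 0.994118. Corrected H = 7.849632 / 0.994118 = 7.896080.
Step 5: Under H0, H ~ chi^2(3); p-value = 0.048209.
Step 6: alpha = 0.05. reject H0.

H = 7.8961, df = 3, p = 0.048209, reject H0.


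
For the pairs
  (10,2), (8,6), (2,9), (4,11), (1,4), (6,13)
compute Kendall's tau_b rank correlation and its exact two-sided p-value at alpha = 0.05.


Step 1: Enumerate the 15 unordered pairs (i,j) with i<j and classify each by sign(x_j-x_i) * sign(y_j-y_i).
  (1,2):dx=-2,dy=+4->D; (1,3):dx=-8,dy=+7->D; (1,4):dx=-6,dy=+9->D; (1,5):dx=-9,dy=+2->D
  (1,6):dx=-4,dy=+11->D; (2,3):dx=-6,dy=+3->D; (2,4):dx=-4,dy=+5->D; (2,5):dx=-7,dy=-2->C
  (2,6):dx=-2,dy=+7->D; (3,4):dx=+2,dy=+2->C; (3,5):dx=-1,dy=-5->C; (3,6):dx=+4,dy=+4->C
  (4,5):dx=-3,dy=-7->C; (4,6):dx=+2,dy=+2->C; (5,6):dx=+5,dy=+9->C
Step 2: C = 7, D = 8, total pairs = 15.
Step 3: tau = (C - D)/(n(n-1)/2) = (7 - 8)/15 = -0.066667.
Step 4: Exact two-sided p-value (enumerate n! = 720 permutations of y under H0): p = 1.000000.
Step 5: alpha = 0.05. fail to reject H0.

tau_b = -0.0667 (C=7, D=8), p = 1.000000, fail to reject H0.


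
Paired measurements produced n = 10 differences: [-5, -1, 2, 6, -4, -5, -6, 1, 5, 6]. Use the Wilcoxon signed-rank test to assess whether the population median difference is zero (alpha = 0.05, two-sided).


Step 1: Drop any zero differences (none here) and take |d_i|.
|d| = [5, 1, 2, 6, 4, 5, 6, 1, 5, 6]
Step 2: Midrank |d_i| (ties get averaged ranks).
ranks: |5|->6, |1|->1.5, |2|->3, |6|->9, |4|->4, |5|->6, |6|->9, |1|->1.5, |5|->6, |6|->9
Step 3: Attach original signs; sum ranks with positive sign and with negative sign.
W+ = 3 + 9 + 1.5 + 6 + 9 = 28.5
W- = 6 + 1.5 + 4 + 6 + 9 = 26.5
(Check: W+ + W- = 55 should equal n(n+1)/2 = 55.)
Step 4: Test statistic W = min(W+, W-) = 26.5.
Step 5: Ties in |d|, so use the tie-corrected normal approximation.
        E[W] = n(n+1)/4 = 10*11/4 = 27.5.
        Tie groups: |d|=1 (t=2), |d|=5 (t=3), |d|=6 (t=3); sum(t^3 - t) = 54.
        Var[W] = n(n+1)(2n+1)/24 - sum(t^3-t)/48 = 2310/24 - 54/48 = 95.125.
        z = (W - E[W]) / sqrt(Var[W]) = (26.5 - 27.5) / 9.7532 = -0.1025.
        Two-sided p = 2*Phi(z) = 0.918336.
Step 6: alpha = 0.05. fail to reject H0.

W+ = 28.5, W- = 26.5, W = min = 26.5, p = 0.918336, fail to reject H0.


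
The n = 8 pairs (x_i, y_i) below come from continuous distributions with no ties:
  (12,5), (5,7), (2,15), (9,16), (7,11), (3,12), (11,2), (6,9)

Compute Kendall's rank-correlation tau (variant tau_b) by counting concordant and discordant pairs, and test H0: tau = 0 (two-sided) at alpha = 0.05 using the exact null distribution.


Step 1: Enumerate the 28 unordered pairs (i,j) with i<j and classify each by sign(x_j-x_i) * sign(y_j-y_i).
  (1,2):dx=-7,dy=+2->D; (1,3):dx=-10,dy=+10->D; (1,4):dx=-3,dy=+11->D; (1,5):dx=-5,dy=+6->D
  (1,6):dx=-9,dy=+7->D; (1,7):dx=-1,dy=-3->C; (1,8):dx=-6,dy=+4->D; (2,3):dx=-3,dy=+8->D
  (2,4):dx=+4,dy=+9->C; (2,5):dx=+2,dy=+4->C; (2,6):dx=-2,dy=+5->D; (2,7):dx=+6,dy=-5->D
  (2,8):dx=+1,dy=+2->C; (3,4):dx=+7,dy=+1->C; (3,5):dx=+5,dy=-4->D; (3,6):dx=+1,dy=-3->D
  (3,7):dx=+9,dy=-13->D; (3,8):dx=+4,dy=-6->D; (4,5):dx=-2,dy=-5->C; (4,6):dx=-6,dy=-4->C
  (4,7):dx=+2,dy=-14->D; (4,8):dx=-3,dy=-7->C; (5,6):dx=-4,dy=+1->D; (5,7):dx=+4,dy=-9->D
  (5,8):dx=-1,dy=-2->C; (6,7):dx=+8,dy=-10->D; (6,8):dx=+3,dy=-3->D; (7,8):dx=-5,dy=+7->D
Step 2: C = 9, D = 19, total pairs = 28.
Step 3: tau = (C - D)/(n(n-1)/2) = (9 - 19)/28 = -0.357143.
Step 4: Exact two-sided p-value (enumerate n! = 40320 permutations of y under H0): p = 0.275099.
Step 5: alpha = 0.05. fail to reject H0.

tau_b = -0.3571 (C=9, D=19), p = 0.275099, fail to reject H0.


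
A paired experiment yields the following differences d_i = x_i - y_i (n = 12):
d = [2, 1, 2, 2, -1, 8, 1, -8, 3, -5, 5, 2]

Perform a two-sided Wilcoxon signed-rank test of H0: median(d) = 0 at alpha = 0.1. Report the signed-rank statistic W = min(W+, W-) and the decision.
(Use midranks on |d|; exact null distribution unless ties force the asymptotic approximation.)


Step 1: Drop any zero differences (none here) and take |d_i|.
|d| = [2, 1, 2, 2, 1, 8, 1, 8, 3, 5, 5, 2]
Step 2: Midrank |d_i| (ties get averaged ranks).
ranks: |2|->5.5, |1|->2, |2|->5.5, |2|->5.5, |1|->2, |8|->11.5, |1|->2, |8|->11.5, |3|->8, |5|->9.5, |5|->9.5, |2|->5.5
Step 3: Attach original signs; sum ranks with positive sign and with negative sign.
W+ = 5.5 + 2 + 5.5 + 5.5 + 11.5 + 2 + 8 + 9.5 + 5.5 = 55
W- = 2 + 11.5 + 9.5 = 23
(Check: W+ + W- = 78 should equal n(n+1)/2 = 78.)
Step 4: Test statistic W = min(W+, W-) = 23.
Step 5: Ties in |d|, so use the tie-corrected normal approximation.
        E[W] = n(n+1)/4 = 12*13/4 = 39.
        Tie groups: |d|=1 (t=3), |d|=2 (t=4), |d|=5 (t=2), |d|=8 (t=2); sum(t^3 - t) = 96.
        Var[W] = n(n+1)(2n+1)/24 - sum(t^3-t)/48 = 3900/24 - 96/48 = 160.5.
        z = (W - E[W]) / sqrt(Var[W]) = (23 - 39) / 12.6689 = -1.2629.
        Two-sided p = 2*Phi(z) = 0.206611.
Step 6: alpha = 0.1. fail to reject H0.

W+ = 55, W- = 23, W = min = 23, p = 0.206611, fail to reject H0.


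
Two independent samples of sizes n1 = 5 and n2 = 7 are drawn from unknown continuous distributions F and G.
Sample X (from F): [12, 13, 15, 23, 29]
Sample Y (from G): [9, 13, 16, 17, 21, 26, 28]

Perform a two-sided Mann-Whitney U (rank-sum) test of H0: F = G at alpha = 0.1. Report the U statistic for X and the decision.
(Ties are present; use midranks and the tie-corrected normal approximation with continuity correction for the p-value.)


Step 1: Combine and sort all 12 observations; assign midranks.
sorted (value, group): (9,Y), (12,X), (13,X), (13,Y), (15,X), (16,Y), (17,Y), (21,Y), (23,X), (26,Y), (28,Y), (29,X)
ranks: 9->1, 12->2, 13->3.5, 13->3.5, 15->5, 16->6, 17->7, 21->8, 23->9, 26->10, 28->11, 29->12
Step 2: Rank sum for X: R1 = 2 + 3.5 + 5 + 9 + 12 = 31.5.
Step 3: U_X = R1 - n1(n1+1)/2 = 31.5 - 5*6/2 = 31.5 - 15 = 16.5.
       U_Y = n1*n2 - U_X = 35 - 16.5 = 18.5.
Step 4: Ties are present, so use the tie-corrected normal approximation (with continuity correction) for the p-value.
Step 5: p-value = 0.935170; compare to alpha = 0.1. fail to reject H0.

U_X = 16.5, p = 0.935170, fail to reject H0 at alpha = 0.1.


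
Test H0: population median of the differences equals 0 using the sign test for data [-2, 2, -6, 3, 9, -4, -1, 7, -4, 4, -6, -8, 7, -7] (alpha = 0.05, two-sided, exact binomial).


Step 1: Discard zero differences. Original n = 14; n_eff = number of nonzero differences = 14.
Nonzero differences (with sign): -2, +2, -6, +3, +9, -4, -1, +7, -4, +4, -6, -8, +7, -7
Step 2: Count signs: positive = 6, negative = 8.
Step 3: Under H0: P(positive) = 0.5, so the number of positives S ~ Bin(14, 0.5).
Step 4: Two-sided exact p-value = sum of Bin(14,0.5) probabilities at or below the observed probability = 0.790527.
Step 5: alpha = 0.05. fail to reject H0.

n_eff = 14, pos = 6, neg = 8, p = 0.790527, fail to reject H0.


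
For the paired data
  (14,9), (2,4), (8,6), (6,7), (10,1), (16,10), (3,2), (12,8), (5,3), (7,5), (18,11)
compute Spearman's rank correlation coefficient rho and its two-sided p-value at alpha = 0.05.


Step 1: Rank x and y separately (midranks; no ties here).
rank(x): 14->9, 2->1, 8->6, 6->4, 10->7, 16->10, 3->2, 12->8, 5->3, 7->5, 18->11
rank(y): 9->9, 4->4, 6->6, 7->7, 1->1, 10->10, 2->2, 8->8, 3->3, 5->5, 11->11
Step 2: d_i = R_x(i) - R_y(i); compute d_i^2.
  (9-9)^2=0, (1-4)^2=9, (6-6)^2=0, (4-7)^2=9, (7-1)^2=36, (10-10)^2=0, (2-2)^2=0, (8-8)^2=0, (3-3)^2=0, (5-5)^2=0, (11-11)^2=0
sum(d^2) = 54.
Step 3: rho = 1 - 6*54 / (11*(11^2 - 1)) = 1 - 324/1320 = 0.754545.
Step 4: Under H0, t = rho * sqrt((n-2)/(1-rho^2)) = 3.4494 ~ t(9).
Step 5: Two-sided p-value from the t-distribution with 9 df = 0.007282.
Step 6: alpha = 0.05. reject H0.

rho = 0.7545, p = 0.007282, reject H0 at alpha = 0.05.


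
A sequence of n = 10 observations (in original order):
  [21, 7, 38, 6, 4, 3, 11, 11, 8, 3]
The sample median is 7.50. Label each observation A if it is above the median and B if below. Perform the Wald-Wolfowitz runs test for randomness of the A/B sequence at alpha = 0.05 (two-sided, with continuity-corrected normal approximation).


Step 1: Compute median = 7.50; label A = above, B = below.
Labels in order: ABABBBAAAB  (n_A = 5, n_B = 5)
Step 2: Count runs R = 6.
Step 3: Under H0 (random ordering), E[R] = 2*n_A*n_B/(n_A+n_B) + 1 = 2*5*5/10 + 1 = 6.0000.
        Var[R] = 2*n_A*n_B*(2*n_A*n_B - n_A - n_B) / ((n_A+n_B)^2 * (n_A+n_B-1)) = 2000/900 = 2.2222.
        SD[R] = 1.4907.
Step 4: R = E[R], so z = 0 with no continuity correction.
Step 5: Two-sided p-value via normal approximation = 2*(1 - Phi(|z|)) = 1.000000.
Step 6: alpha = 0.05. fail to reject H0.

R = 6, z = 0.0000, p = 1.000000, fail to reject H0.


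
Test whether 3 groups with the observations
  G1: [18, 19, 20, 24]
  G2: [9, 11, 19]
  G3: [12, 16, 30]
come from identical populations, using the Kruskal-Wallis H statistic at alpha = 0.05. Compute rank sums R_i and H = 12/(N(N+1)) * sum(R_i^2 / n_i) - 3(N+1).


Step 1: Combine all N = 10 observations and assign midranks.
sorted (value, group, rank): (9,G2,1), (11,G2,2), (12,G3,3), (16,G3,4), (18,G1,5), (19,G1,6.5), (19,G2,6.5), (20,G1,8), (24,G1,9), (30,G3,10)
Step 2: Sum ranks within each group.
R_1 = 28.5 (n_1 = 4)
R_2 = 9.5 (n_2 = 3)
R_3 = 17 (n_3 = 3)
Step 3: H = 12/(N(N+1)) * sum(R_i^2/n_i) - 3(N+1)
     = 12/(10*11) * (28.5^2/4 + 9.5^2/3 + 17^2/3) - 3*11
     = 0.109091 * 329.479 - 33
     = 2.943182.
Step 4: Ties present; correction factor C = 1 - 6/(10^3 - 10) = 0.993939. Corrected H = 2.943182 / 0.993939 = 2.961128.
Step 5: Under H0, H ~ chi^2(2); p-value = 0.227509.
Step 6: alpha = 0.05. fail to reject H0.

H = 2.9611, df = 2, p = 0.227509, fail to reject H0.


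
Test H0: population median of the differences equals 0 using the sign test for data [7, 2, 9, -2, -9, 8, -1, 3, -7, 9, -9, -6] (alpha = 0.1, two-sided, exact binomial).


Step 1: Discard zero differences. Original n = 12; n_eff = number of nonzero differences = 12.
Nonzero differences (with sign): +7, +2, +9, -2, -9, +8, -1, +3, -7, +9, -9, -6
Step 2: Count signs: positive = 6, negative = 6.
Step 3: Under H0: P(positive) = 0.5, so the number of positives S ~ Bin(12, 0.5).
Step 4: Two-sided exact p-value = sum of Bin(12,0.5) probabilities at or below the observed probability = 1.000000.
Step 5: alpha = 0.1. fail to reject H0.

n_eff = 12, pos = 6, neg = 6, p = 1.000000, fail to reject H0.


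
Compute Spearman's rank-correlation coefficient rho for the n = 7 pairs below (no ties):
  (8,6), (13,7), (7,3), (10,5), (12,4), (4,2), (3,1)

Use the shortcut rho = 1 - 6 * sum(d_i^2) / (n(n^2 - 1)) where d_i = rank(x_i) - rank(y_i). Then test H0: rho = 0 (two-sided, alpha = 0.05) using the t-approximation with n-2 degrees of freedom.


Step 1: Rank x and y separately (midranks; no ties here).
rank(x): 8->4, 13->7, 7->3, 10->5, 12->6, 4->2, 3->1
rank(y): 6->6, 7->7, 3->3, 5->5, 4->4, 2->2, 1->1
Step 2: d_i = R_x(i) - R_y(i); compute d_i^2.
  (4-6)^2=4, (7-7)^2=0, (3-3)^2=0, (5-5)^2=0, (6-4)^2=4, (2-2)^2=0, (1-1)^2=0
sum(d^2) = 8.
Step 3: rho = 1 - 6*8 / (7*(7^2 - 1)) = 1 - 48/336 = 0.857143.
Step 4: Under H0, t = rho * sqrt((n-2)/(1-rho^2)) = 3.7210 ~ t(5).
Step 5: Two-sided p-value from the t-distribution with 5 df = 0.013697.
Step 6: alpha = 0.05. reject H0.

rho = 0.8571, p = 0.013697, reject H0 at alpha = 0.05.


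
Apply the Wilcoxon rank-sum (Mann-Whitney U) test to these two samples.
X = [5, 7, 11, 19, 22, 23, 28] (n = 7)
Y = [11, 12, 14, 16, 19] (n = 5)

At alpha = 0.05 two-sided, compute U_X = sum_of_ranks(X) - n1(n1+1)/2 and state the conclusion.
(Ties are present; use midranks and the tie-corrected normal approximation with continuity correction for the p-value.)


Step 1: Combine and sort all 12 observations; assign midranks.
sorted (value, group): (5,X), (7,X), (11,X), (11,Y), (12,Y), (14,Y), (16,Y), (19,X), (19,Y), (22,X), (23,X), (28,X)
ranks: 5->1, 7->2, 11->3.5, 11->3.5, 12->5, 14->6, 16->7, 19->8.5, 19->8.5, 22->10, 23->11, 28->12
Step 2: Rank sum for X: R1 = 1 + 2 + 3.5 + 8.5 + 10 + 11 + 12 = 48.
Step 3: U_X = R1 - n1(n1+1)/2 = 48 - 7*8/2 = 48 - 28 = 20.
       U_Y = n1*n2 - U_X = 35 - 20 = 15.
Step 4: Ties are present, so use the tie-corrected normal approximation (with continuity correction) for the p-value.
Step 5: p-value = 0.744469; compare to alpha = 0.05. fail to reject H0.

U_X = 20, p = 0.744469, fail to reject H0 at alpha = 0.05.


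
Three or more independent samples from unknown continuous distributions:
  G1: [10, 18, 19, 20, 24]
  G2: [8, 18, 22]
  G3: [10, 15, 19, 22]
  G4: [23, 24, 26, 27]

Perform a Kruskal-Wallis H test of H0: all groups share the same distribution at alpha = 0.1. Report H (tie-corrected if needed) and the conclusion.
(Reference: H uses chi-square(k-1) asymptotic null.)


Step 1: Combine all N = 16 observations and assign midranks.
sorted (value, group, rank): (8,G2,1), (10,G1,2.5), (10,G3,2.5), (15,G3,4), (18,G1,5.5), (18,G2,5.5), (19,G1,7.5), (19,G3,7.5), (20,G1,9), (22,G2,10.5), (22,G3,10.5), (23,G4,12), (24,G1,13.5), (24,G4,13.5), (26,G4,15), (27,G4,16)
Step 2: Sum ranks within each group.
R_1 = 38 (n_1 = 5)
R_2 = 17 (n_2 = 3)
R_3 = 24.5 (n_3 = 4)
R_4 = 56.5 (n_4 = 4)
Step 3: H = 12/(N(N+1)) * sum(R_i^2/n_i) - 3(N+1)
     = 12/(16*17) * (38^2/5 + 17^2/3 + 24.5^2/4 + 56.5^2/4) - 3*17
     = 0.044118 * 1333.26 - 51
     = 7.820221.
Step 4: Ties present; correction factor C = 1 - 30/(16^3 - 16) = 0.992647. Corrected H = 7.820221 / 0.992647 = 7.878148.
Step 5: Under H0, H ~ chi^2(3); p-value = 0.048598.
Step 6: alpha = 0.1. reject H0.

H = 7.8781, df = 3, p = 0.048598, reject H0.


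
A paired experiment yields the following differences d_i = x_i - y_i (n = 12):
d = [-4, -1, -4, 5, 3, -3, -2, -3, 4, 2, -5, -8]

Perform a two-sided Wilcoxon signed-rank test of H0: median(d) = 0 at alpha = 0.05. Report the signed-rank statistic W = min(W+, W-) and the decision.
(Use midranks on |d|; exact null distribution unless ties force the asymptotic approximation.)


Step 1: Drop any zero differences (none here) and take |d_i|.
|d| = [4, 1, 4, 5, 3, 3, 2, 3, 4, 2, 5, 8]
Step 2: Midrank |d_i| (ties get averaged ranks).
ranks: |4|->8, |1|->1, |4|->8, |5|->10.5, |3|->5, |3|->5, |2|->2.5, |3|->5, |4|->8, |2|->2.5, |5|->10.5, |8|->12
Step 3: Attach original signs; sum ranks with positive sign and with negative sign.
W+ = 10.5 + 5 + 8 + 2.5 = 26
W- = 8 + 1 + 8 + 5 + 2.5 + 5 + 10.5 + 12 = 52
(Check: W+ + W- = 78 should equal n(n+1)/2 = 78.)
Step 4: Test statistic W = min(W+, W-) = 26.
Step 5: Ties in |d|, so use the tie-corrected normal approximation.
        E[W] = n(n+1)/4 = 12*13/4 = 39.
        Tie groups: |d|=2 (t=2), |d|=3 (t=3), |d|=4 (t=3), |d|=5 (t=2); sum(t^3 - t) = 60.
        Var[W] = n(n+1)(2n+1)/24 - sum(t^3-t)/48 = 3900/24 - 60/48 = 161.25.
        z = (W - E[W]) / sqrt(Var[W]) = (26 - 39) / 12.6984 = -1.0237.
        Two-sided p = 2*Phi(z) = 0.305954.
Step 6: alpha = 0.05. fail to reject H0.

W+ = 26, W- = 52, W = min = 26, p = 0.305954, fail to reject H0.


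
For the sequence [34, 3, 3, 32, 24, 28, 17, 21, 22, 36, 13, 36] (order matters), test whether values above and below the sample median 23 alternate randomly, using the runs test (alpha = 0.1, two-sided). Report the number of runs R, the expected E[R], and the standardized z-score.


Step 1: Compute median = 23; label A = above, B = below.
Labels in order: ABBAAABBBABA  (n_A = 6, n_B = 6)
Step 2: Count runs R = 7.
Step 3: Under H0 (random ordering), E[R] = 2*n_A*n_B/(n_A+n_B) + 1 = 2*6*6/12 + 1 = 7.0000.
        Var[R] = 2*n_A*n_B*(2*n_A*n_B - n_A - n_B) / ((n_A+n_B)^2 * (n_A+n_B-1)) = 4320/1584 = 2.7273.
        SD[R] = 1.6514.
Step 4: R = E[R], so z = 0 with no continuity correction.
Step 5: Two-sided p-value via normal approximation = 2*(1 - Phi(|z|)) = 1.000000.
Step 6: alpha = 0.1. fail to reject H0.

R = 7, z = 0.0000, p = 1.000000, fail to reject H0.


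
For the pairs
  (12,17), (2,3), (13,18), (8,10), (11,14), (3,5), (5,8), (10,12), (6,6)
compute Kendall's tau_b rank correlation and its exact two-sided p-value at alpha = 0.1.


Step 1: Enumerate the 36 unordered pairs (i,j) with i<j and classify each by sign(x_j-x_i) * sign(y_j-y_i).
  (1,2):dx=-10,dy=-14->C; (1,3):dx=+1,dy=+1->C; (1,4):dx=-4,dy=-7->C; (1,5):dx=-1,dy=-3->C
  (1,6):dx=-9,dy=-12->C; (1,7):dx=-7,dy=-9->C; (1,8):dx=-2,dy=-5->C; (1,9):dx=-6,dy=-11->C
  (2,3):dx=+11,dy=+15->C; (2,4):dx=+6,dy=+7->C; (2,5):dx=+9,dy=+11->C; (2,6):dx=+1,dy=+2->C
  (2,7):dx=+3,dy=+5->C; (2,8):dx=+8,dy=+9->C; (2,9):dx=+4,dy=+3->C; (3,4):dx=-5,dy=-8->C
  (3,5):dx=-2,dy=-4->C; (3,6):dx=-10,dy=-13->C; (3,7):dx=-8,dy=-10->C; (3,8):dx=-3,dy=-6->C
  (3,9):dx=-7,dy=-12->C; (4,5):dx=+3,dy=+4->C; (4,6):dx=-5,dy=-5->C; (4,7):dx=-3,dy=-2->C
  (4,8):dx=+2,dy=+2->C; (4,9):dx=-2,dy=-4->C; (5,6):dx=-8,dy=-9->C; (5,7):dx=-6,dy=-6->C
  (5,8):dx=-1,dy=-2->C; (5,9):dx=-5,dy=-8->C; (6,7):dx=+2,dy=+3->C; (6,8):dx=+7,dy=+7->C
  (6,9):dx=+3,dy=+1->C; (7,8):dx=+5,dy=+4->C; (7,9):dx=+1,dy=-2->D; (8,9):dx=-4,dy=-6->C
Step 2: C = 35, D = 1, total pairs = 36.
Step 3: tau = (C - D)/(n(n-1)/2) = (35 - 1)/36 = 0.944444.
Step 4: Exact two-sided p-value (enumerate n! = 362880 permutations of y under H0): p = 0.000050.
Step 5: alpha = 0.1. reject H0.

tau_b = 0.9444 (C=35, D=1), p = 0.000050, reject H0.


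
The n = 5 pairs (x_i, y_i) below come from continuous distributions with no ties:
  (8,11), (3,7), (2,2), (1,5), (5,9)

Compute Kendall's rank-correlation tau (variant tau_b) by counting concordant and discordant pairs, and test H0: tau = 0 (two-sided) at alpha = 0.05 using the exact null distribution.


Step 1: Enumerate the 10 unordered pairs (i,j) with i<j and classify each by sign(x_j-x_i) * sign(y_j-y_i).
  (1,2):dx=-5,dy=-4->C; (1,3):dx=-6,dy=-9->C; (1,4):dx=-7,dy=-6->C; (1,5):dx=-3,dy=-2->C
  (2,3):dx=-1,dy=-5->C; (2,4):dx=-2,dy=-2->C; (2,5):dx=+2,dy=+2->C; (3,4):dx=-1,dy=+3->D
  (3,5):dx=+3,dy=+7->C; (4,5):dx=+4,dy=+4->C
Step 2: C = 9, D = 1, total pairs = 10.
Step 3: tau = (C - D)/(n(n-1)/2) = (9 - 1)/10 = 0.800000.
Step 4: Exact two-sided p-value (enumerate n! = 120 permutations of y under H0): p = 0.083333.
Step 5: alpha = 0.05. fail to reject H0.

tau_b = 0.8000 (C=9, D=1), p = 0.083333, fail to reject H0.


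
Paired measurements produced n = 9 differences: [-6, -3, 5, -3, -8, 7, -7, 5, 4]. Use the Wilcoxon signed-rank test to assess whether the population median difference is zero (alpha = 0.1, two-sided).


Step 1: Drop any zero differences (none here) and take |d_i|.
|d| = [6, 3, 5, 3, 8, 7, 7, 5, 4]
Step 2: Midrank |d_i| (ties get averaged ranks).
ranks: |6|->6, |3|->1.5, |5|->4.5, |3|->1.5, |8|->9, |7|->7.5, |7|->7.5, |5|->4.5, |4|->3
Step 3: Attach original signs; sum ranks with positive sign and with negative sign.
W+ = 4.5 + 7.5 + 4.5 + 3 = 19.5
W- = 6 + 1.5 + 1.5 + 9 + 7.5 = 25.5
(Check: W+ + W- = 45 should equal n(n+1)/2 = 45.)
Step 4: Test statistic W = min(W+, W-) = 19.5.
Step 5: Ties in |d|, so use the tie-corrected normal approximation.
        E[W] = n(n+1)/4 = 9*10/4 = 22.5.
        Tie groups: |d|=3 (t=2), |d|=5 (t=2), |d|=7 (t=2); sum(t^3 - t) = 18.
        Var[W] = n(n+1)(2n+1)/24 - sum(t^3-t)/48 = 1710/24 - 18/48 = 70.875.
        z = (W - E[W]) / sqrt(Var[W]) = (19.5 - 22.5) / 8.4187 = -0.3563.
        Two-sided p = 2*Phi(z) = 0.721580.
Step 6: alpha = 0.1. fail to reject H0.

W+ = 19.5, W- = 25.5, W = min = 19.5, p = 0.721580, fail to reject H0.


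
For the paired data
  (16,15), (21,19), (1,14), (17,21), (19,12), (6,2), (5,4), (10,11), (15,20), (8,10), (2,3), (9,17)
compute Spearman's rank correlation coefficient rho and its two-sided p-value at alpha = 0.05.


Step 1: Rank x and y separately (midranks; no ties here).
rank(x): 16->9, 21->12, 1->1, 17->10, 19->11, 6->4, 5->3, 10->7, 15->8, 8->5, 2->2, 9->6
rank(y): 15->8, 19->10, 14->7, 21->12, 12->6, 2->1, 4->3, 11->5, 20->11, 10->4, 3->2, 17->9
Step 2: d_i = R_x(i) - R_y(i); compute d_i^2.
  (9-8)^2=1, (12-10)^2=4, (1-7)^2=36, (10-12)^2=4, (11-6)^2=25, (4-1)^2=9, (3-3)^2=0, (7-5)^2=4, (8-11)^2=9, (5-4)^2=1, (2-2)^2=0, (6-9)^2=9
sum(d^2) = 102.
Step 3: rho = 1 - 6*102 / (12*(12^2 - 1)) = 1 - 612/1716 = 0.643357.
Step 4: Under H0, t = rho * sqrt((n-2)/(1-rho^2)) = 2.6575 ~ t(10).
Step 5: Two-sided p-value from the t-distribution with 10 df = 0.024003.
Step 6: alpha = 0.05. reject H0.

rho = 0.6434, p = 0.024003, reject H0 at alpha = 0.05.
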